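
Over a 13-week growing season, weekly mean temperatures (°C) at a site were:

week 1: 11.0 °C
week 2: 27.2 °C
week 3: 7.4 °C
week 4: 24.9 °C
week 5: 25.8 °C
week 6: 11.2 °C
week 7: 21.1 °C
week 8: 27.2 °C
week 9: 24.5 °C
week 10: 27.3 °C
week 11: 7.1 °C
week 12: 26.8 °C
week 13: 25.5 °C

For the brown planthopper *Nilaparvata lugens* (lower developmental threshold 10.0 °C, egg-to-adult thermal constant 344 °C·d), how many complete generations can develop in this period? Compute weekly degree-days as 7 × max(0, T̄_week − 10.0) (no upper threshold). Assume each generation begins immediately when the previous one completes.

Weekly DD (7 × max(0, T̄ − 10.0)): 7.0, 120.4, 0.0, 104.3, 110.6, 8.4, 77.7, 120.4, 101.5, 121.1, 0.0, 117.6, 108.5.
Season total = 997.5 DD.
Complete generations = ⌊997.5 / 344⌋ = 2.

2 generations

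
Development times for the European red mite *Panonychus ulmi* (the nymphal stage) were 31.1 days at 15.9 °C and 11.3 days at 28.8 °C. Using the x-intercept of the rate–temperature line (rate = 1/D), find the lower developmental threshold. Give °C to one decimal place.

8.5 °C

Linear rate model ⇒ the product D·(T − T_b) is constant across temperatures.
31.1·(15.9 − T_b) = 11.3·(28.8 − T_b)
T_b = (31.1·15.9 − 11.3·28.8) / (31.1 − 11.3) = 169.05 / 19.8 = 8.538 °C ≈ 8.5 °C.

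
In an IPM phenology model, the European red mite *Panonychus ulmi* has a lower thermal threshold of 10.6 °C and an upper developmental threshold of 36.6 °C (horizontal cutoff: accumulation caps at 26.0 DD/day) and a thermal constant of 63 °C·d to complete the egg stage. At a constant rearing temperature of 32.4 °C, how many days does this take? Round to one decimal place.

2.9 days

Daily accumulation = 32.4 − 10.6 = 21.8 DD/day.
Duration = 63 / 21.8 = 2.890 ≈ 2.9 days.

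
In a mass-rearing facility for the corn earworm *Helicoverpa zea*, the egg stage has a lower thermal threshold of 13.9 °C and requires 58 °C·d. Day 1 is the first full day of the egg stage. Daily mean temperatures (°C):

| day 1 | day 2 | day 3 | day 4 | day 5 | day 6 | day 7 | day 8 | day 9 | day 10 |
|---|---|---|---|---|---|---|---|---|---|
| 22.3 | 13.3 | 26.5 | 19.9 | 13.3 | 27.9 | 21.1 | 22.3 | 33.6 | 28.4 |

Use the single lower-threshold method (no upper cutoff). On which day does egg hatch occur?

day 9

Daily DD above 13.9 °C: 8.4, 0.0, 12.6, 6.0, 0.0, 14.0, 7.2, 8.4, 19.7, 14.5.
Cumulative: 8.4, 8.4, 21.0, 27.0, 27.0, 41.0, 48.2, 56.6, 76.3, 90.8.
The total first reaches 58 DD on day 9.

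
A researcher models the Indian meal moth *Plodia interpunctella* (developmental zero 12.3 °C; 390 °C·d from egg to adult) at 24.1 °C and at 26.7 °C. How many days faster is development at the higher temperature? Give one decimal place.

6.0 days

At 24.1 °C: 390 / (24.1 − 12.3) = 390 / 11.8 = 33.051 d.
At 26.7 °C: 390 / (26.7 − 12.3) = 390 / 14.4 = 27.083 d.
Difference = |33.051 − 27.083| = 5.968 ≈ 6.0 days.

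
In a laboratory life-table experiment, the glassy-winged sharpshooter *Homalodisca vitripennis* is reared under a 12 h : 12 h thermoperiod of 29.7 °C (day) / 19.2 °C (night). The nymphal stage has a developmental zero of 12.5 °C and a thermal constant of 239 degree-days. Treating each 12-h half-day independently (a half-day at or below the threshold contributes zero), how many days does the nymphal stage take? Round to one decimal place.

20.0 days

Day half: max(0, 29.7 − 12.5) × 0.5 = 17.2 × 0.5 = 8.60 DD.
Night half: max(0, 19.2 − 12.5) × 0.5 = 6.7 × 0.5 = 3.35 DD.
Per 24 h: 11.95 DD/day.
Duration = 239 / 11.95 = 20.000 ≈ 20.0 days.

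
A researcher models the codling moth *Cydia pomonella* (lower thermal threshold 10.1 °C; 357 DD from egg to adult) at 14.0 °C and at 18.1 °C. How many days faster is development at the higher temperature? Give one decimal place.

46.9 days

At 14.0 °C: 357 / (14.0 − 10.1) = 357 / 3.9 = 91.538 d.
At 18.1 °C: 357 / (18.1 − 10.1) = 357 / 8.0 = 44.625 d.
Difference = |91.538 − 44.625| = 46.913 ≈ 46.9 days.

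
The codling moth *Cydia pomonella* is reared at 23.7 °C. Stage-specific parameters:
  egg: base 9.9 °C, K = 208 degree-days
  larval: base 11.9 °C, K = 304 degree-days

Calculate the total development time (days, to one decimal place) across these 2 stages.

40.8 days

egg: 208 / (23.7 − 9.9) = 208 / 13.8 = 15.072 d.
larval: 304 / (23.7 − 11.9) = 304 / 11.8 = 25.763 d.
Sum = 40.835 ≈ 40.8 days.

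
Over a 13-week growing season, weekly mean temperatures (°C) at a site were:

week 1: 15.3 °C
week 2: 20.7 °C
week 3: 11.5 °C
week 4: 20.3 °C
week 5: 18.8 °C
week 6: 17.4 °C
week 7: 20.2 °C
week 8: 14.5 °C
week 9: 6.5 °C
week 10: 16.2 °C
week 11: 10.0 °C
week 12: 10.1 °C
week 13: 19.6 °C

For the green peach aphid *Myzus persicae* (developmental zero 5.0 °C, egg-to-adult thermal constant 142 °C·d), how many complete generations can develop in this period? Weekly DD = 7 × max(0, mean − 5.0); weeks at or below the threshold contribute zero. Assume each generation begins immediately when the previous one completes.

6 generations

Weekly DD (7 × max(0, T̄ − 5.0)): 72.1, 109.9, 45.5, 107.1, 96.6, 86.8, 106.4, 66.5, 10.5, 78.4, 35.0, 35.7, 102.2.
Season total = 952.7 DD.
Complete generations = ⌊952.7 / 142⌋ = 6.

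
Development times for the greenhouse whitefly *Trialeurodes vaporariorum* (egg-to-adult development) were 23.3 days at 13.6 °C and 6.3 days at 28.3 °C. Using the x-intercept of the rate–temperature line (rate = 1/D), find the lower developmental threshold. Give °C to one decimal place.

Under the model K = D·(T − T_b), so D₁·(T₁ − T_b) = D₂·(T₂ − T_b).
23.3·(13.6 − T_b) = 6.3·(28.3 − T_b)
T_b = (23.3·13.6 − 6.3·28.3) / (23.3 − 6.3) = 138.59 / 17.0 = 8.152 °C ≈ 8.2 °C.

8.2 °C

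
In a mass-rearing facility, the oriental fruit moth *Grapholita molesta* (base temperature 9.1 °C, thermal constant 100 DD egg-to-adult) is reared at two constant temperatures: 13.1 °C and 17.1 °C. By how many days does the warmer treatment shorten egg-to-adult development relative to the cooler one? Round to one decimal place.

12.5 days

At 13.1 °C: 100 / (13.1 − 9.1) = 100 / 4.0 = 25.000 d.
At 17.1 °C: 100 / (17.1 − 9.1) = 100 / 8.0 = 12.500 d.
Difference = |25.000 − 12.500| = 12.500 ≈ 12.5 days.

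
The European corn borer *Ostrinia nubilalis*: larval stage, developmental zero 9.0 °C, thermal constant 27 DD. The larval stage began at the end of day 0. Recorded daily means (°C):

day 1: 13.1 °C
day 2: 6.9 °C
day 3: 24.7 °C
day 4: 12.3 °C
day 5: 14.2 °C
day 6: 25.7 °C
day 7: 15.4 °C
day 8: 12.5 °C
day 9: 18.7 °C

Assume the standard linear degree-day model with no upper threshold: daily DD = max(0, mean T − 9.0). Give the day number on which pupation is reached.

Daily DD above 9.0 °C: 4.1, 0.0, 15.7, 3.3, 5.2, 16.7, 6.4, 3.5, 9.7.
Cumulative: 4.1, 4.1, 19.8, 23.1, 28.3, 45.0, 51.4, 54.9, 64.6.
The total first reaches 27 DD on day 5.

day 5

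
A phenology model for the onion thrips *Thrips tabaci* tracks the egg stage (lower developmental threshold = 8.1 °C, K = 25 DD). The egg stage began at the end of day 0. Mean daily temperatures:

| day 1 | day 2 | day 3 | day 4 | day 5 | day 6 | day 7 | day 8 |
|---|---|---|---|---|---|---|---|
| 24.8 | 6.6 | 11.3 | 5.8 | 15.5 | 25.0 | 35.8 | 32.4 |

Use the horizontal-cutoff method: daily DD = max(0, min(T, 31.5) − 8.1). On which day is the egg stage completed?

day 5

Daily DD above 8.1 °C (capped at 23.4): 16.7, 0.0, 3.2, 0.0, 7.4, 16.9, 23.4, 23.4.
Cumulative: 16.7, 16.7, 19.9, 19.9, 27.3, 44.2, 67.6, 91.0.
The total first reaches 25 DD on day 5.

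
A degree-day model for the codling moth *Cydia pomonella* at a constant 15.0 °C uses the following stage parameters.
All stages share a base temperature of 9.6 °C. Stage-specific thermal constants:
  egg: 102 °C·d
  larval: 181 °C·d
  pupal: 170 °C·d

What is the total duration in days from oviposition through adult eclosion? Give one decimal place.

83.9 days

Daily accumulation at 15.0 °C = 15.0 − 9.6 = 5.4 DD/day.
Total K = 102 + 181 + 170 = 453 DD.
Total duration = 453 / 5.4 = 83.889 ≈ 83.9 days.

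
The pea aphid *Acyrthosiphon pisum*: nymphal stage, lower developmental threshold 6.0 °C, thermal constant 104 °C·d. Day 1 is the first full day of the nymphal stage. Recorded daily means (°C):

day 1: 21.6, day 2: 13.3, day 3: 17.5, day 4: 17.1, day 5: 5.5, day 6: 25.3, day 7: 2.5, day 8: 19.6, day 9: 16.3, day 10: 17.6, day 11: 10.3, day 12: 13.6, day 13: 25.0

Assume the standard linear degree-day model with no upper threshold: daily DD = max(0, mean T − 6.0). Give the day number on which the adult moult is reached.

day 11

Daily DD above 6.0 °C: 15.6, 7.3, 11.5, 11.1, 0.0, 19.3, 0.0, 13.6, 10.3, 11.6, 4.3, 7.6, 19.0.
Cumulative: 15.6, 22.9, 34.4, 45.5, 45.5, 64.8, 64.8, 78.4, 88.7, 100.3, 104.6, 112.2, 131.2.
The total first reaches 104 DD on day 11.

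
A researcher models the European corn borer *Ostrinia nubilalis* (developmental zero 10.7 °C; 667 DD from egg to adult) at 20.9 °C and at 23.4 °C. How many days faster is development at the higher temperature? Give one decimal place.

12.9 days

At 20.9 °C: 667 / (20.9 − 10.7) = 667 / 10.2 = 65.392 d.
At 23.4 °C: 667 / (23.4 − 10.7) = 667 / 12.7 = 52.520 d.
Difference = |65.392 − 52.520| = 12.872 ≈ 12.9 days.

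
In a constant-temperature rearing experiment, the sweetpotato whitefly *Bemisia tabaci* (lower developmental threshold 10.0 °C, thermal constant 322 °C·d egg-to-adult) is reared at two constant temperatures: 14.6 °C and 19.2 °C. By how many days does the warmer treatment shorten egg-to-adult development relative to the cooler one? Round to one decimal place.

At 14.6 °C: 322 / (14.6 − 10.0) = 322 / 4.6 = 70.000 d.
At 19.2 °C: 322 / (19.2 − 10.0) = 322 / 9.2 = 35.000 d.
Difference = |70.000 − 35.000| = 35.000 ≈ 35.0 days.

35.0 days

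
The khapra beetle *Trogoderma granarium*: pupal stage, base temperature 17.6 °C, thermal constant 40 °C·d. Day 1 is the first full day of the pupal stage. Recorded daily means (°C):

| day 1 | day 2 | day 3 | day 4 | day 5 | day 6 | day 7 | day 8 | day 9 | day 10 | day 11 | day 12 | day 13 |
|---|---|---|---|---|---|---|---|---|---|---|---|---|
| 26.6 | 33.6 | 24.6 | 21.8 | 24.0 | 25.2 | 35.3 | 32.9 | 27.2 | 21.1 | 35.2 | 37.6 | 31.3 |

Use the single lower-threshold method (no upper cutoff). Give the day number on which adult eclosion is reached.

Daily DD above 17.6 °C: 9.0, 16.0, 7.0, 4.2, 6.4, 7.6, 17.7, 15.3, 9.6, 3.5, 17.6, 20.0, 13.7.
Cumulative: 9.0, 25.0, 32.0, 36.2, 42.6, 50.2, 67.9, 83.2, 92.8, 96.3, 113.9, 133.9, 147.6.
The total first reaches 40 DD on day 5.

day 5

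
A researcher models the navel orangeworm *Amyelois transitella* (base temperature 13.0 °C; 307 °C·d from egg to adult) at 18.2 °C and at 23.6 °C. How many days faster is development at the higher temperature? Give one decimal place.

At 18.2 °C: 307 / (18.2 − 13.0) = 307 / 5.2 = 59.038 d.
At 23.6 °C: 307 / (23.6 − 13.0) = 307 / 10.6 = 28.962 d.
Difference = |59.038 − 28.962| = 30.076 ≈ 30.1 days.

30.1 days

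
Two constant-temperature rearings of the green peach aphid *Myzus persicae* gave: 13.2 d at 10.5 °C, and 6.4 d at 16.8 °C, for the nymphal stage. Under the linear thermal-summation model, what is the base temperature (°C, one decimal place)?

Under the model K = D·(T − T_b), so D₁·(T₁ − T_b) = D₂·(T₂ − T_b).
13.2·(10.5 − T_b) = 6.4·(16.8 − T_b)
T_b = (13.2·10.5 − 6.4·16.8) / (13.2 − 6.4) = 31.08 / 6.8 = 4.571 °C ≈ 4.6 °C.

4.6 °C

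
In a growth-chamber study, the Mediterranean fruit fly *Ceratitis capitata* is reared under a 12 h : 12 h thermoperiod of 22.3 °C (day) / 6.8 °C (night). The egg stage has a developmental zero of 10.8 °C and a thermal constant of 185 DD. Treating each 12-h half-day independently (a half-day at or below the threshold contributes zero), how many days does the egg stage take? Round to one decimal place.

32.2 days

Day half: max(0, 22.3 − 10.8) × 0.5 = 11.5 × 0.5 = 5.75 DD.
Night half: max(0, 6.8 − 10.8) × 0.5 = 0.0 × 0.5 = 0.00 DD.
Per 24 h: 5.75 DD/day.
Duration = 185 / 5.75 = 32.174 ≈ 32.2 days.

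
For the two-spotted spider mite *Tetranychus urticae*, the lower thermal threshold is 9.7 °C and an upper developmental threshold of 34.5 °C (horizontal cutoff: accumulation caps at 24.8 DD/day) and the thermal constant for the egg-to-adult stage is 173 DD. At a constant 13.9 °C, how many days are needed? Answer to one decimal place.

41.2 days

Daily accumulation = 13.9 − 9.7 = 4.2 DD/day.
Duration = 173 / 4.2 = 41.190 ≈ 41.2 days.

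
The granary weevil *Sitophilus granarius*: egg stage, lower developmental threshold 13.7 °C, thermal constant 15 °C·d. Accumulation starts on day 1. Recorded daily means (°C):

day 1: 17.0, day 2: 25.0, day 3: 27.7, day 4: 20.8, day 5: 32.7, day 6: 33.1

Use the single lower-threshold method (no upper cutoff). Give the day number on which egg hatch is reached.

Daily DD above 13.7 °C: 3.3, 11.3, 14.0, 7.1, 19.0, 19.4.
Cumulative: 3.3, 14.6, 28.6, 35.7, 54.7, 74.1.
The total first reaches 15 DD on day 3.

day 3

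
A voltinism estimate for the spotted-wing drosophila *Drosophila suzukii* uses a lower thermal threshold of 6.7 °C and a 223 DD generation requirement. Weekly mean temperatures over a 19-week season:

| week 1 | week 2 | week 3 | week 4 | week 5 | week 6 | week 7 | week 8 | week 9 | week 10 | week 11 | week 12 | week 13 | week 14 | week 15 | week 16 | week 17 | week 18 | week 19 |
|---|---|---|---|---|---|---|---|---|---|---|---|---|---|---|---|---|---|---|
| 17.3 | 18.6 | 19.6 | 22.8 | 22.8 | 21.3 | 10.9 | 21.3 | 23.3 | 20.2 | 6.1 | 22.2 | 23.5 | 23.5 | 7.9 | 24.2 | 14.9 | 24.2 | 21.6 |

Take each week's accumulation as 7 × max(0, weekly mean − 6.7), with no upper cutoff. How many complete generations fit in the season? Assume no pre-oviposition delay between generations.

7 generations

Weekly DD (7 × max(0, T̄ − 6.7)): 74.2, 83.3, 90.3, 112.7, 112.7, 102.2, 29.4, 102.2, 116.2, 94.5, 0.0, 108.5, 117.6, 117.6, 8.4, 122.5, 57.4, 122.5, 104.3.
Season total = 1676.5 DD.
Complete generations = ⌊1676.5 / 223⌋ = 7.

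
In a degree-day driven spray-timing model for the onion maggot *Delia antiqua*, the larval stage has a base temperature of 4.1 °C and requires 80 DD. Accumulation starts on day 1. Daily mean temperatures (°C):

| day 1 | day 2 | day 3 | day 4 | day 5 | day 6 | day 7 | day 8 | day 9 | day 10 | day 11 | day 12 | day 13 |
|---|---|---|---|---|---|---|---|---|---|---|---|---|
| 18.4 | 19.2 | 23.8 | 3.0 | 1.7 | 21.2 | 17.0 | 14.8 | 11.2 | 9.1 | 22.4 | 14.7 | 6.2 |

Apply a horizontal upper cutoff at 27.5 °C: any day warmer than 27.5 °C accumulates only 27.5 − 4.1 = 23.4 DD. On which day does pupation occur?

Daily DD above 4.1 °C (capped at 23.4): 14.3, 15.1, 19.7, 0.0, 0.0, 17.1, 12.9, 10.7, 7.1, 5.0, 18.3, 10.6, 2.1.
Cumulative: 14.3, 29.4, 49.1, 49.1, 49.1, 66.2, 79.1, 89.8, 96.9, 101.9, 120.2, 130.8, 132.9.
The total first reaches 80 DD on day 8.

day 8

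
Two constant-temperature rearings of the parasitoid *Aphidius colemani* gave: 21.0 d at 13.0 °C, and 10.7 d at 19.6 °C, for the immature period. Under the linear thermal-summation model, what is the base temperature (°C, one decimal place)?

Under the model K = D·(T − T_b), so D₁·(T₁ − T_b) = D₂·(T₂ − T_b).
21.0·(13.0 − T_b) = 10.7·(19.6 − T_b)
T_b = (21.0·13.0 − 10.7·19.6) / (21.0 − 10.7) = 63.28 / 10.3 = 6.144 °C ≈ 6.1 °C.

6.1 °C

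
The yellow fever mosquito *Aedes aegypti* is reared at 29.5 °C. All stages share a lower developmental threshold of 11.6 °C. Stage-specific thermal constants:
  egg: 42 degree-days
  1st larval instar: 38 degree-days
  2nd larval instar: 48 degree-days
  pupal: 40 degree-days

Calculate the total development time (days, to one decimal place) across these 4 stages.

Daily accumulation at 29.5 °C = 29.5 − 11.6 = 17.9 DD/day.
Total K = 42 + 38 + 48 + 40 = 168 DD.
Total duration = 168 / 17.9 = 9.385 ≈ 9.4 days.

9.4 days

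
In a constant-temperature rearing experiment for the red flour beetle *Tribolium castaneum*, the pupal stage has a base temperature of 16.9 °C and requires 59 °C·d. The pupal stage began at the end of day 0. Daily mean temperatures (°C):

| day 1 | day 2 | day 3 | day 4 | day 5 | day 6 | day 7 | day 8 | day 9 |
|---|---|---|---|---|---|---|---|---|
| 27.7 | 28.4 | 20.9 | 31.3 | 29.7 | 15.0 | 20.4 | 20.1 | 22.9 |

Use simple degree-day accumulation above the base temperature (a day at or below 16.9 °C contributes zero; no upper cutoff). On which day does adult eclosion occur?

day 8

Daily DD above 16.9 °C: 10.8, 11.5, 4.0, 14.4, 12.8, 0.0, 3.5, 3.2, 6.0.
Cumulative: 10.8, 22.3, 26.3, 40.7, 53.5, 53.5, 57.0, 60.2, 66.2.
The total first reaches 59 DD on day 8.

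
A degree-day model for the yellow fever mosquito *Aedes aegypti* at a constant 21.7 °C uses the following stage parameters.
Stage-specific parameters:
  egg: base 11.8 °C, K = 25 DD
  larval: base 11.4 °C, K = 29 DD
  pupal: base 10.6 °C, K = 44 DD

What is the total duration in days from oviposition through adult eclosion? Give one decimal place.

egg: 25 / (21.7 − 11.8) = 25 / 9.9 = 2.525 d.
larval: 29 / (21.7 − 11.4) = 29 / 10.3 = 2.816 d.
pupal: 44 / (21.7 − 10.6) = 44 / 11.1 = 3.964 d.
Sum = 9.305 ≈ 9.3 days.

9.3 days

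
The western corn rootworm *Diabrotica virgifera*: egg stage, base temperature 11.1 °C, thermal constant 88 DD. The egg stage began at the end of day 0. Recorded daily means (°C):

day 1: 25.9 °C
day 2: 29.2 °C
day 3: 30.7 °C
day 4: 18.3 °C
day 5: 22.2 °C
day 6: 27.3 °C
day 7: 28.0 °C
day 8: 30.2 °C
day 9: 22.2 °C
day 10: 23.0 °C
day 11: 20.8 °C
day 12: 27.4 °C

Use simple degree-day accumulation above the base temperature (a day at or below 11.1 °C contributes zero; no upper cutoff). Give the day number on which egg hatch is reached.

day 7

Daily DD above 11.1 °C: 14.8, 18.1, 19.6, 7.2, 11.1, 16.2, 16.9, 19.1, 11.1, 11.9, 9.7, 16.3.
Cumulative: 14.8, 32.9, 52.5, 59.7, 70.8, 87.0, 103.9, 123.0, 134.1, 146.0, 155.7, 172.0.
The total first reaches 88 DD on day 7.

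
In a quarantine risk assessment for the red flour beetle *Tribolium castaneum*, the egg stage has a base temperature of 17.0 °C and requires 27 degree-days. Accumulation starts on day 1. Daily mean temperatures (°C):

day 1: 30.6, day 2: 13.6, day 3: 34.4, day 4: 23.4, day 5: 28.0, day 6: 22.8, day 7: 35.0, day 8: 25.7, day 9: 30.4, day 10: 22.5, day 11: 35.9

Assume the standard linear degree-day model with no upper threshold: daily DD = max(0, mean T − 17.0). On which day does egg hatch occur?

Daily DD above 17.0 °C: 13.6, 0.0, 17.4, 6.4, 11.0, 5.8, 18.0, 8.7, 13.4, 5.5, 18.9.
Cumulative: 13.6, 13.6, 31.0, 37.4, 48.4, 54.2, 72.2, 80.9, 94.3, 99.8, 118.7.
The total first reaches 27 DD on day 3.

day 3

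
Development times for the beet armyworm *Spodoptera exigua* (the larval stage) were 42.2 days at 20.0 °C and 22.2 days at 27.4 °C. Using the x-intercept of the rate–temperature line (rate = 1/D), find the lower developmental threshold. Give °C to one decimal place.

11.8 °C

Under the model K = D·(T − T_b), so D₁·(T₁ − T_b) = D₂·(T₂ − T_b).
42.2·(20.0 − T_b) = 22.2·(27.4 − T_b)
T_b = (42.2·20.0 − 22.2·27.4) / (42.2 − 22.2) = 235.72 / 20.0 = 11.786 °C ≈ 11.8 °C.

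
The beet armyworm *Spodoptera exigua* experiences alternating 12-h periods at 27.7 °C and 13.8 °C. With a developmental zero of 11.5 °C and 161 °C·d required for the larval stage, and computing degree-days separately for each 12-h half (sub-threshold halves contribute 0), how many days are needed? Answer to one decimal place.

17.4 days

Day half: max(0, 27.7 − 11.5) × 0.5 = 16.2 × 0.5 = 8.10 DD.
Night half: max(0, 13.8 − 11.5) × 0.5 = 2.3 × 0.5 = 1.15 DD.
Per 24 h: 9.25 DD/day.
Duration = 161 / 9.25 = 17.405 ≈ 17.4 days.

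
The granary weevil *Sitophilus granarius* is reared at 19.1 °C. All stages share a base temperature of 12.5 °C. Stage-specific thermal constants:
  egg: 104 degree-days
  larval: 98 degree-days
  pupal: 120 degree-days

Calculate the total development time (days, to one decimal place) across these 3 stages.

Daily accumulation at 19.1 °C = 19.1 − 12.5 = 6.6 DD/day.
Total K = 104 + 98 + 120 = 322 DD.
Total duration = 322 / 6.6 = 48.788 ≈ 48.8 days.

48.8 days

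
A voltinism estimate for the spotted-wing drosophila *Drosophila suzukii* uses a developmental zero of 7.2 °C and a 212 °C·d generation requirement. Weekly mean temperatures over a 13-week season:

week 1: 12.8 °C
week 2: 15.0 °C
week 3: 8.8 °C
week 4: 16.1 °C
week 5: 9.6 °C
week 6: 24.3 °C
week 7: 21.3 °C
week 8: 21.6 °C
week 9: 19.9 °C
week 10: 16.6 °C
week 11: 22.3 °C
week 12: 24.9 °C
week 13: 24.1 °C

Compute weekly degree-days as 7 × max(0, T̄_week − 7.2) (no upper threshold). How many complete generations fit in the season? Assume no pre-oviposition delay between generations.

Weekly DD (7 × max(0, T̄ − 7.2)): 39.2, 54.6, 11.2, 62.3, 16.8, 119.7, 98.7, 100.8, 88.9, 65.8, 105.7, 123.9, 118.3.
Season total = 1005.9 DD.
Complete generations = ⌊1005.9 / 212⌋ = 4.

4 generations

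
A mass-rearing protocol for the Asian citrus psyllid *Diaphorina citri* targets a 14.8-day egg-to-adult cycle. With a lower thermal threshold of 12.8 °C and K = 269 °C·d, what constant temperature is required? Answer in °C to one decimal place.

Required daily accumulation = 269 / 14.8 = 18.176 DD/day.
T = T_base + 18.176 = 12.8 + 18.176 = 30.976 ≈ 31.0 °C.

31.0 °C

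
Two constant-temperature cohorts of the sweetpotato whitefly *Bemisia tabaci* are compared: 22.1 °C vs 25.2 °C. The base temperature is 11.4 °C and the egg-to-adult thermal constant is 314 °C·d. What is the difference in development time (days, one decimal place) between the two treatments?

6.6 days

At 22.1 °C: 314 / (22.1 − 11.4) = 314 / 10.7 = 29.346 d.
At 25.2 °C: 314 / (25.2 − 11.4) = 314 / 13.8 = 22.754 d.
Difference = |29.346 − 22.754| = 6.592 ≈ 6.6 days.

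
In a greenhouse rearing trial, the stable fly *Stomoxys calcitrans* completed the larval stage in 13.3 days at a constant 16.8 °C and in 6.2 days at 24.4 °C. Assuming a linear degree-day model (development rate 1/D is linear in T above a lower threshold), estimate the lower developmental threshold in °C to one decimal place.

Linear rate model ⇒ the product D·(T − T_b) is constant across temperatures.
13.3·(16.8 − T_b) = 6.2·(24.4 − T_b)
T_b = (13.3·16.8 − 6.2·24.4) / (13.3 − 6.2) = 72.16 / 7.1 = 10.163 °C ≈ 10.2 °C.

10.2 °C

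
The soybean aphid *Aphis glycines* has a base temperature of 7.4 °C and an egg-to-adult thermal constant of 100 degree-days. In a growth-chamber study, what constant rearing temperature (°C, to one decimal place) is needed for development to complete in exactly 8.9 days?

18.6 °C

Required daily accumulation = 100 / 8.9 = 11.236 DD/day.
T = T_base + 11.236 = 7.4 + 11.236 = 18.636 ≈ 18.6 °C.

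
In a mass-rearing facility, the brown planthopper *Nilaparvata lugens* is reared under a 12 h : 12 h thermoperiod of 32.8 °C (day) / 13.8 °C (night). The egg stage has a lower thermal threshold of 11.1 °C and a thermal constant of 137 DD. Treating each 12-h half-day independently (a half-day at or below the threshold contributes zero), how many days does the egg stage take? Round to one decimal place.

11.2 days

Day half: max(0, 32.8 − 11.1) × 0.5 = 21.7 × 0.5 = 10.85 DD.
Night half: max(0, 13.8 − 11.1) × 0.5 = 2.7 × 0.5 = 1.35 DD.
Per 24 h: 12.20 DD/day.
Duration = 137 / 12.20 = 11.230 ≈ 11.2 days.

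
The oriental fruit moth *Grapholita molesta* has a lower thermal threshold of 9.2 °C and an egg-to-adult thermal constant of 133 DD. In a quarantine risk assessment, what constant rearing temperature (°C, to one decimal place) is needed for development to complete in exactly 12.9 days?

19.5 °C

Required daily accumulation = 133 / 12.9 = 10.310 DD/day.
T = T_base + 10.310 = 9.2 + 10.310 = 19.510 ≈ 19.5 °C.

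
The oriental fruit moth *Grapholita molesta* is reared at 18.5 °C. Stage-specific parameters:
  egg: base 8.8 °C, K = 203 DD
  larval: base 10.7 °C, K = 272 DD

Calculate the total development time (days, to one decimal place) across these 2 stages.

55.8 days

egg: 203 / (18.5 − 8.8) = 203 / 9.7 = 20.928 d.
larval: 272 / (18.5 − 10.7) = 272 / 7.8 = 34.872 d.
Sum = 55.800 ≈ 55.8 days.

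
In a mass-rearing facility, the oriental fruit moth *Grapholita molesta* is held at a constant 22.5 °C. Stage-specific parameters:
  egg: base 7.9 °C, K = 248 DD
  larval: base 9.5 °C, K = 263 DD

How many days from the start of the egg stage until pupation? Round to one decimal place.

egg: 248 / (22.5 − 7.9) = 248 / 14.6 = 16.986 d.
larval: 263 / (22.5 − 9.5) = 263 / 13.0 = 20.231 d.
Sum = 37.217 ≈ 37.2 days.

37.2 days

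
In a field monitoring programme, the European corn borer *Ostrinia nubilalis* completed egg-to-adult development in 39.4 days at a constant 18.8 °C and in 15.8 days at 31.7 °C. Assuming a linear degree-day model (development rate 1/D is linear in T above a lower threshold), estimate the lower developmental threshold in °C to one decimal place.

Equal thermal constants: D₁(T₁ − T_b) = D₂(T₂ − T_b).
39.4·(18.8 − T_b) = 15.8·(31.7 − T_b)
T_b = (39.4·18.8 − 15.8·31.7) / (39.4 − 15.8) = 239.86 / 23.6 = 10.164 °C ≈ 10.2 °C.

10.2 °C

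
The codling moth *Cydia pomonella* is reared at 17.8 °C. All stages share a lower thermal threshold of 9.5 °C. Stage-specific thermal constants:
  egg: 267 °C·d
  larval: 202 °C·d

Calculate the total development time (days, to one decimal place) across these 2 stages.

Daily accumulation at 17.8 °C = 17.8 − 9.5 = 8.3 DD/day.
Total K = 267 + 202 = 469 DD.
Total duration = 469 / 8.3 = 56.506 ≈ 56.5 days.

56.5 days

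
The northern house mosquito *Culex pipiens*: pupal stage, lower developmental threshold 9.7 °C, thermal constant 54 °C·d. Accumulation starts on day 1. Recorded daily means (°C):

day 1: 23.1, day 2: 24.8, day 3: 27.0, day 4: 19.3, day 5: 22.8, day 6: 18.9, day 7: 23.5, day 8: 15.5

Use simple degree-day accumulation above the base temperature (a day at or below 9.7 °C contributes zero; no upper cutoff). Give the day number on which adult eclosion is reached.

day 4

Daily DD above 9.7 °C: 13.4, 15.1, 17.3, 9.6, 13.1, 9.2, 13.8, 5.8.
Cumulative: 13.4, 28.5, 45.8, 55.4, 68.5, 77.7, 91.5, 97.3.
The total first reaches 54 DD on day 4.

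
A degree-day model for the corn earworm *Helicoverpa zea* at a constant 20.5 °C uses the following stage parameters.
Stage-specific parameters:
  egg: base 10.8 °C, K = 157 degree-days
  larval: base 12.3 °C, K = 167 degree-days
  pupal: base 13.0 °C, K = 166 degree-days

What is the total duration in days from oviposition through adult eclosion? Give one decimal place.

egg: 157 / (20.5 − 10.8) = 157 / 9.7 = 16.186 d.
larval: 167 / (20.5 − 12.3) = 167 / 8.2 = 20.366 d.
pupal: 166 / (20.5 − 13.0) = 166 / 7.5 = 22.133 d.
Sum = 58.685 ≈ 58.7 days.

58.7 days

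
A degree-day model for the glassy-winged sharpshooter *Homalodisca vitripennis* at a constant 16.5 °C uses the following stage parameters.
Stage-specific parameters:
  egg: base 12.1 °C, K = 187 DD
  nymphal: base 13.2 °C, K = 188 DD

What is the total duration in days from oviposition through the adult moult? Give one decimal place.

egg: 187 / (16.5 − 12.1) = 187 / 4.4 = 42.500 d.
nymphal: 188 / (16.5 − 13.2) = 188 / 3.3 = 56.970 d.
Sum = 99.470 ≈ 99.5 days.

99.5 days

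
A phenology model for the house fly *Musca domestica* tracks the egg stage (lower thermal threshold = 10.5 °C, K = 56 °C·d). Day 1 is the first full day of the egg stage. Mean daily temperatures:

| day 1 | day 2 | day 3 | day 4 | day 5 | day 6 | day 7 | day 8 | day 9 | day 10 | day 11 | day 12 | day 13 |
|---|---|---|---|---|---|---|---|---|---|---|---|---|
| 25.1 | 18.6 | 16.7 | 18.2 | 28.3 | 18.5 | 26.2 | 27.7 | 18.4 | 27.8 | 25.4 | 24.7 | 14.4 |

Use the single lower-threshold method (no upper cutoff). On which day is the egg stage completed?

day 6

Daily DD above 10.5 °C: 14.6, 8.1, 6.2, 7.7, 17.8, 8.0, 15.7, 17.2, 7.9, 17.3, 14.9, 14.2, 3.9.
Cumulative: 14.6, 22.7, 28.9, 36.6, 54.4, 62.4, 78.1, 95.3, 103.2, 120.5, 135.4, 149.6, 153.5.
The total first reaches 56 DD on day 6.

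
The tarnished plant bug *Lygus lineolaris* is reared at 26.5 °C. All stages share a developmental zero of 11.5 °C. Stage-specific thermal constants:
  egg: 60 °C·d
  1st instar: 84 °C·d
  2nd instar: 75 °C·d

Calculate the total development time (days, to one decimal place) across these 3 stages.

14.6 days

Daily accumulation at 26.5 °C = 26.5 − 11.5 = 15.0 DD/day.
Total K = 60 + 84 + 75 = 219 DD.
Total duration = 219 / 15.0 = 14.600 ≈ 14.6 days.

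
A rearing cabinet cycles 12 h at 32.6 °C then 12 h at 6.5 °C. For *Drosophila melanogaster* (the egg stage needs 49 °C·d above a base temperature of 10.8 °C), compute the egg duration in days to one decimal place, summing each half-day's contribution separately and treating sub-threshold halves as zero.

Day half: max(0, 32.6 − 10.8) × 0.5 = 21.8 × 0.5 = 10.90 DD.
Night half: max(0, 6.5 − 10.8) × 0.5 = 0.0 × 0.5 = 0.00 DD.
Per 24 h: 10.90 DD/day.
Duration = 49 / 10.90 = 4.495 ≈ 4.5 days.

4.5 days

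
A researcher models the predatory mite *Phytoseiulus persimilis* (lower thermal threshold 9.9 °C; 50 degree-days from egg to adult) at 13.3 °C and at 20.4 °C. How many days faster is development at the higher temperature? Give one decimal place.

9.9 days

At 13.3 °C: 50 / (13.3 − 9.9) = 50 / 3.4 = 14.706 d.
At 20.4 °C: 50 / (20.4 − 9.9) = 50 / 10.5 = 4.762 d.
Difference = |14.706 − 4.762| = 9.944 ≈ 9.9 days.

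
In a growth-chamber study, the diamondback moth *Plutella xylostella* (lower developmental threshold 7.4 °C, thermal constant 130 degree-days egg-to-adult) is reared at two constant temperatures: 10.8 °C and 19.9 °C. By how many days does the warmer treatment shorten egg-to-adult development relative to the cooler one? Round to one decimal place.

27.8 days

At 10.8 °C: 130 / (10.8 − 7.4) = 130 / 3.4 = 38.235 d.
At 19.9 °C: 130 / (19.9 − 7.4) = 130 / 12.5 = 10.400 d.
Difference = |38.235 − 10.400| = 27.835 ≈ 27.8 days.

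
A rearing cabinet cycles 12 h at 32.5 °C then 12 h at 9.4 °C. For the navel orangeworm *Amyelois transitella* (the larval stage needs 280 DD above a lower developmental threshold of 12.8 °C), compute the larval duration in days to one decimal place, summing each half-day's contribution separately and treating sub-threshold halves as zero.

Day half: max(0, 32.5 − 12.8) × 0.5 = 19.7 × 0.5 = 9.85 DD.
Night half: max(0, 9.4 − 12.8) × 0.5 = 0.0 × 0.5 = 0.00 DD.
Per 24 h: 9.85 DD/day.
Duration = 280 / 9.85 = 28.426 ≈ 28.4 days.

28.4 days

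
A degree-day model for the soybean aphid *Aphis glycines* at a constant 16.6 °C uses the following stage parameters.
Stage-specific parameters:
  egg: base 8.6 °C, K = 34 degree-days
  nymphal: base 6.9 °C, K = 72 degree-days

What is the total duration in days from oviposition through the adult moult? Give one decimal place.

11.7 days

egg: 34 / (16.6 − 8.6) = 34 / 8.0 = 4.250 d.
nymphal: 72 / (16.6 − 6.9) = 72 / 9.7 = 7.423 d.
Sum = 11.673 ≈ 11.7 days.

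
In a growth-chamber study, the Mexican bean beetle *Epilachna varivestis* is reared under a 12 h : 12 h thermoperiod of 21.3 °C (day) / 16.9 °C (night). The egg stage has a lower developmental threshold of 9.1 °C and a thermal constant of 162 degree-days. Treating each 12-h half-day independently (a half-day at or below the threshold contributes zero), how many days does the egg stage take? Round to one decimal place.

Day half: max(0, 21.3 − 9.1) × 0.5 = 12.2 × 0.5 = 6.10 DD.
Night half: max(0, 16.9 − 9.1) × 0.5 = 7.8 × 0.5 = 3.90 DD.
Per 24 h: 10.00 DD/day.
Duration = 162 / 10.00 = 16.200 ≈ 16.2 days.

16.2 days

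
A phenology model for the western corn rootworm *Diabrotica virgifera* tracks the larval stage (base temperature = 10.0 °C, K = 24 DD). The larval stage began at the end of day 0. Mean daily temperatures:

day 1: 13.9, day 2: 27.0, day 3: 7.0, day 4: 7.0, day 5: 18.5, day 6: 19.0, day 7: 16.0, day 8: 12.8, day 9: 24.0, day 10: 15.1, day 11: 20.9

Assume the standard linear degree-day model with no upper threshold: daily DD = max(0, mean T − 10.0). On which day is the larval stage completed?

Daily DD above 10.0 °C: 3.9, 17.0, 0.0, 0.0, 8.5, 9.0, 6.0, 2.8, 14.0, 5.1, 10.9.
Cumulative: 3.9, 20.9, 20.9, 20.9, 29.4, 38.4, 44.4, 47.2, 61.2, 66.3, 77.2.
The total first reaches 24 DD on day 5.

day 5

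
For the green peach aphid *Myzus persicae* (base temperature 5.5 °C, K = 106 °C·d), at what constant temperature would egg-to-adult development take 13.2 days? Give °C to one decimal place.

Required daily accumulation = 106 / 13.2 = 8.030 DD/day.
T = T_base + 8.030 = 5.5 + 8.030 = 13.530 ≈ 13.5 °C.

13.5 °C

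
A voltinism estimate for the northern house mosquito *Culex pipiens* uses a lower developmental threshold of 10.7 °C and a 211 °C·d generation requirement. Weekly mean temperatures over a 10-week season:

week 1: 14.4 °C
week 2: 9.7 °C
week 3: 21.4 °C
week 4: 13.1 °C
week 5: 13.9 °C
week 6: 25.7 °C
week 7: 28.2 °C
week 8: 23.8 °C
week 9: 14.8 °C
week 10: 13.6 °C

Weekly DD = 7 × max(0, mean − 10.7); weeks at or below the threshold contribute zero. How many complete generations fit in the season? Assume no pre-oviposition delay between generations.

Weekly DD (7 × max(0, T̄ − 10.7)): 25.9, 0.0, 74.9, 16.8, 22.4, 105.0, 122.5, 91.7, 28.7, 20.3.
Season total = 508.2 DD.
Complete generations = ⌊508.2 / 211⌋ = 2.

2 generations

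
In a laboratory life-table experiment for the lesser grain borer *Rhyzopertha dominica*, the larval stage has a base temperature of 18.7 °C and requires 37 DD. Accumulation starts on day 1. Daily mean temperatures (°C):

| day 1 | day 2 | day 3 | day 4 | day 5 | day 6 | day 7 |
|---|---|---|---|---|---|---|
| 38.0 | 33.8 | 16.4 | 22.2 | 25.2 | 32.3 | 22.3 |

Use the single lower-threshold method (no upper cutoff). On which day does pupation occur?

day 4

Daily DD above 18.7 °C: 19.3, 15.1, 0.0, 3.5, 6.5, 13.6, 3.6.
Cumulative: 19.3, 34.4, 34.4, 37.9, 44.4, 58.0, 61.6.
The total first reaches 37 DD on day 4.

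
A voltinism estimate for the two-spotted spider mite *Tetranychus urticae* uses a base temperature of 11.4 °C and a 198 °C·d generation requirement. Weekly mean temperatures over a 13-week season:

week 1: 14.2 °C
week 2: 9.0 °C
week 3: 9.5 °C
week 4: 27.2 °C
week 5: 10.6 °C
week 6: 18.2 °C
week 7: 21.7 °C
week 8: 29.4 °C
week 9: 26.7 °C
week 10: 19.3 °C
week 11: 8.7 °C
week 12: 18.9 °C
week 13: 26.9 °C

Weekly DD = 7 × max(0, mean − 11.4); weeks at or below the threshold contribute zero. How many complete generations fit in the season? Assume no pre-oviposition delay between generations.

Weekly DD (7 × max(0, T̄ − 11.4)): 19.6, 0.0, 0.0, 110.6, 0.0, 47.6, 72.1, 126.0, 107.1, 55.3, 0.0, 52.5, 108.5.
Season total = 699.3 DD.
Complete generations = ⌊699.3 / 198⌋ = 3.

3 generations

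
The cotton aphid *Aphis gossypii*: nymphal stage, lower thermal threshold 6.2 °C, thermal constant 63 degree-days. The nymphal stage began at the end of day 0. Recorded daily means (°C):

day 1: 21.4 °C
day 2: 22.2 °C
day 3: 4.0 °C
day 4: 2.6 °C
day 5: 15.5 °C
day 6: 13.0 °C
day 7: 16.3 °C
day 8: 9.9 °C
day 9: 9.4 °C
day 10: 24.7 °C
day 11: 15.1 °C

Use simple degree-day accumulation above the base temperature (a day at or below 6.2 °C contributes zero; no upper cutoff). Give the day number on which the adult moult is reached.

day 9

Daily DD above 6.2 °C: 15.2, 16.0, 0.0, 0.0, 9.3, 6.8, 10.1, 3.7, 3.2, 18.5, 8.9.
Cumulative: 15.2, 31.2, 31.2, 31.2, 40.5, 47.3, 57.4, 61.1, 64.3, 82.8, 91.7.
The total first reaches 63 DD on day 9.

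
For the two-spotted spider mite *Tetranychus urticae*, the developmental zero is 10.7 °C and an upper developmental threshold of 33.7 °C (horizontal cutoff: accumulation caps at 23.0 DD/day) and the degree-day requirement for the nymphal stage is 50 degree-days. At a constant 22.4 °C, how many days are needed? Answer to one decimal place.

Daily accumulation = 22.4 − 10.7 = 11.7 DD/day.
Duration = 50 / 11.7 = 4.274 ≈ 4.3 days.

4.3 days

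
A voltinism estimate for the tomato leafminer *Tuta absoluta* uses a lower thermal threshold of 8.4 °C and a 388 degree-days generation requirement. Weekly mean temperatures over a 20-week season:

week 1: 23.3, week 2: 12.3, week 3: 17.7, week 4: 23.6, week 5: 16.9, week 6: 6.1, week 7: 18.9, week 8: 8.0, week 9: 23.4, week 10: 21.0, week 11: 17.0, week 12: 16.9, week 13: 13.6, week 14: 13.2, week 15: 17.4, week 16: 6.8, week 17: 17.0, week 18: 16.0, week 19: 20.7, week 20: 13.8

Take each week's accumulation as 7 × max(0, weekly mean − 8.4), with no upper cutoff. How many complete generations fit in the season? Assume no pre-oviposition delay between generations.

2 generations

Weekly DD (7 × max(0, T̄ − 8.4)): 104.3, 27.3, 65.1, 106.4, 59.5, 0.0, 73.5, 0.0, 105.0, 88.2, 60.2, 59.5, 36.4, 33.6, 63.0, 0.0, 60.2, 53.2, 86.1, 37.8.
Season total = 1119.3 DD.
Complete generations = ⌊1119.3 / 388⌋ = 2.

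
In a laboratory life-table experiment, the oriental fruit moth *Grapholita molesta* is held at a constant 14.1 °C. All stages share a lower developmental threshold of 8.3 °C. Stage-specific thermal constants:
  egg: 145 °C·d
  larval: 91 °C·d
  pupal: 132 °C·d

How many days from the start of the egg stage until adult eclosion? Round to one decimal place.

63.4 days

Daily accumulation at 14.1 °C = 14.1 − 8.3 = 5.8 DD/day.
Total K = 145 + 91 + 132 = 368 DD.
Total duration = 368 / 5.8 = 63.448 ≈ 63.4 days.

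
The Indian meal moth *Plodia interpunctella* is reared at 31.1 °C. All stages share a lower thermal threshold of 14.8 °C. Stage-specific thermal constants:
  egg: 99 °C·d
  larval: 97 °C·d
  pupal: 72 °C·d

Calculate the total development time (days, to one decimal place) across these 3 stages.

Daily accumulation at 31.1 °C = 31.1 − 14.8 = 16.3 DD/day.
Total K = 99 + 97 + 72 = 268 DD.
Total duration = 268 / 16.3 = 16.442 ≈ 16.4 days.

16.4 days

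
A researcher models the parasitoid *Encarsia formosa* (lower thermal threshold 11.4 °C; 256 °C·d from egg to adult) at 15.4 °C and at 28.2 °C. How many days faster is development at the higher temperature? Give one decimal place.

At 15.4 °C: 256 / (15.4 − 11.4) = 256 / 4.0 = 64.000 d.
At 28.2 °C: 256 / (28.2 − 11.4) = 256 / 16.8 = 15.238 d.
Difference = |64.000 − 15.238| = 48.762 ≈ 48.8 days.

48.8 days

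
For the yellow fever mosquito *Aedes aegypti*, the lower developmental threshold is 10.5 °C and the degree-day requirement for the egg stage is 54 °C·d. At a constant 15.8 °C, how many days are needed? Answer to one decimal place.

Daily accumulation = 15.8 − 10.5 = 5.3 DD/day.
Duration = 54 / 5.3 = 10.189 ≈ 10.2 days.

10.2 days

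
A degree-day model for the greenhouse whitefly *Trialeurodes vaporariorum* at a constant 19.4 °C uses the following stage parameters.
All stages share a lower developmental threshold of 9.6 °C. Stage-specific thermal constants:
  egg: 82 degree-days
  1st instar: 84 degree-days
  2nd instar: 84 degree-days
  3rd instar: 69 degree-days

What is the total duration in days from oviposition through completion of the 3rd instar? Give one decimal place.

32.6 days

Daily accumulation at 19.4 °C = 19.4 − 9.6 = 9.8 DD/day.
Total K = 82 + 84 + 84 + 69 = 319 DD.
Total duration = 319 / 9.8 = 32.551 ≈ 32.6 days.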